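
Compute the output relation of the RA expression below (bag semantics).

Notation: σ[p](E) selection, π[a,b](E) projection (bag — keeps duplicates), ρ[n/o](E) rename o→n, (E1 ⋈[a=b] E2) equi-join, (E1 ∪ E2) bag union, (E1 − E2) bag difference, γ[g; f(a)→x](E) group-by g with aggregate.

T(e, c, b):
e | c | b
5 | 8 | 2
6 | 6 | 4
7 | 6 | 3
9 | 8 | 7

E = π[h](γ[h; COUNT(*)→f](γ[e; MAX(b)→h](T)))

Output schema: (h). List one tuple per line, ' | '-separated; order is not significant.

Per-node cardinality:
  T → 4
  γ[e; MAX(b)→h](T) → 4
  γ[h; COUNT(*)→f](γ[e; MAX(b)→h](T)) → 4
  π[h](γ[h; COUNT(*)→f](γ[e; MAX(b)→h](T))) → 4

== RESULT ==
h
2
3
4
7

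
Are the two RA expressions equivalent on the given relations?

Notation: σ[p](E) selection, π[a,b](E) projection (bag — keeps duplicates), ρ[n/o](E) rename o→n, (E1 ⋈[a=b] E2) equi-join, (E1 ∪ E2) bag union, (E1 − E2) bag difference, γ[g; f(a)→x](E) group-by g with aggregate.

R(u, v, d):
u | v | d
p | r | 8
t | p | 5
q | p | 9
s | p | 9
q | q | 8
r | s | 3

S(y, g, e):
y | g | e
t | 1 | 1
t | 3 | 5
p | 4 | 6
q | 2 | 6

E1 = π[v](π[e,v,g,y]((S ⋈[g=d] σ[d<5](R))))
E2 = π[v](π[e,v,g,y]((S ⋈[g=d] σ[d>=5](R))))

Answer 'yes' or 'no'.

E1 row counts bottom-up:
  S → 4
  R → 6
  σ[d<5](R) → 1
  (S ⋈[g=d] σ[d<5](R)) → 1
  π[e,v,g,y]((S ⋈[g=d] σ[d<5](R))) → 1
  π[v](π[e,v,g,y]((S ⋈[g=d] σ[d<5](R)))) → 1
E2 row counts bottom-up:
  S → 4
  R → 6
  σ[d>=5](R) → 5
  (S ⋈[g=d] σ[d>=5](R)) → 0
  π[e,v,g,y]((S ⋈[g=d] σ[d>=5](R))) → 0
  π[v](π[e,v,g,y]((S ⋈[g=d] σ[d>=5](R)))) → 0

E1 result:
v
s
E2 result:
v
(0 rows)
Witness: ('s',) appears 1× in E1 but 0× in E2.

no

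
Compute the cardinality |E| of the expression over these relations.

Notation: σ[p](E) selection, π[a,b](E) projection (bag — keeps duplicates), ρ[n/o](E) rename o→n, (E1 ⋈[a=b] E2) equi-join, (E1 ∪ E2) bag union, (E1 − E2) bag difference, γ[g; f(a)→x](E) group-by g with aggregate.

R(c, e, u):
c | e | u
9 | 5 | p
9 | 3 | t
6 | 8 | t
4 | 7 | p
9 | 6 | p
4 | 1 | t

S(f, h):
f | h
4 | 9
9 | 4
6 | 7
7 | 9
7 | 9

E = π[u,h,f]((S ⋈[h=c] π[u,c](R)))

Subexpression sizes:
  S → 5
  R → 6
  π[u,c](R) → 6
  (S ⋈[h=c] π[u,c](R)) → 11
  π[u,h,f]((S ⋈[h=c] π[u,c](R))) → 11

|E| = 11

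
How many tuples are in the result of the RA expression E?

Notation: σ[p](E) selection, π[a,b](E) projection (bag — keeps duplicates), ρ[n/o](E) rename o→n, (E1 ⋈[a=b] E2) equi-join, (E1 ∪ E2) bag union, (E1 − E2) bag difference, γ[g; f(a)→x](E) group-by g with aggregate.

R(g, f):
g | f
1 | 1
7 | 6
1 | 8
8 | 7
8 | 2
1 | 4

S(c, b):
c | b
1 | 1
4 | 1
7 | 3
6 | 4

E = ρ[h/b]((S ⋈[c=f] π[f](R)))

Stepwise |·|:
  S → 4
  R → 6
  π[f](R) → 6
  (S ⋈[c=f] π[f](R)) → 4
  ρ[h/b]((S ⋈[c=f] π[f](R))) → 4

|E| = 4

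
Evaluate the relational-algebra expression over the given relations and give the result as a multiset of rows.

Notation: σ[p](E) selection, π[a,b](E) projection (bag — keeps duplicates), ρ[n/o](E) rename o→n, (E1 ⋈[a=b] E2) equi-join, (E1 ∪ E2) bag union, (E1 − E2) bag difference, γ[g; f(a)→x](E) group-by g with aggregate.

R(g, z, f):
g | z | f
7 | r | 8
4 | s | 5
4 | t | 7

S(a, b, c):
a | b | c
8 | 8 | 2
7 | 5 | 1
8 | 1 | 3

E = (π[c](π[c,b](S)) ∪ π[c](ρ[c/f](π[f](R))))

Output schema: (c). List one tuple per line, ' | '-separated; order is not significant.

Subexpression sizes:
  S → 3
  π[c,b](S) → 3
  π[c](π[c,b](S)) → 3
  R → 3
  π[f](R) → 3
  ρ[c/f](π[f](R)) → 3
  π[c](ρ[c/f](π[f](R))) → 3
  (π[c](π[c,b](S)) ∪ π[c](ρ[c/f](π[f](R)))) → 6

== RESULT ==
c
1
2
3
5
7
8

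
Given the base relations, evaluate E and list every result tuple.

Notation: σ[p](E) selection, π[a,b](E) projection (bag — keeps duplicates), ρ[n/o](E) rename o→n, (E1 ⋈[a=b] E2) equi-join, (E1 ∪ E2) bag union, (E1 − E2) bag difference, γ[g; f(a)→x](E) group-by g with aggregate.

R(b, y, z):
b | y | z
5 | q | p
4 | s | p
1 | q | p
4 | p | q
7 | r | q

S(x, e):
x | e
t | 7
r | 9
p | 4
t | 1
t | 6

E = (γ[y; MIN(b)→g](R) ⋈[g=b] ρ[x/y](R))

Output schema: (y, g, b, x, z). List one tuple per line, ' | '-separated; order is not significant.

Stepwise |·|:
  R → 5
  γ[y; MIN(b)→g](R) → 4
  R → 5
  ρ[x/y](R) → 5
  (γ[y; MIN(b)→g](R) ⋈[g=b] ρ[x/y](R)) → 6

== RESULT ==
y | g | b | x | z
p | 4 | 4 | p | q
p | 4 | 4 | s | p
q | 1 | 1 | q | p
r | 7 | 7 | r | q
s | 4 | 4 | p | q
s | 4 | 4 | s | p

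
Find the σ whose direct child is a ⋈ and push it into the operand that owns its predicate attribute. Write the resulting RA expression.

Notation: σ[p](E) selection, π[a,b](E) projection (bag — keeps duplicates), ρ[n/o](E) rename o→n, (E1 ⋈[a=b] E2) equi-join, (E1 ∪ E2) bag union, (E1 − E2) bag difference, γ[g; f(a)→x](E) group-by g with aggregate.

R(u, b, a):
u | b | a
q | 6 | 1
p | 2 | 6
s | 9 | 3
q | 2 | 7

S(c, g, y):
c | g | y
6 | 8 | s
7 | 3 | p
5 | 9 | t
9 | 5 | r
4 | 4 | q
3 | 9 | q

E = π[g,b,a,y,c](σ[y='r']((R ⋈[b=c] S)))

σ filters on y, owned by the right side.
E' = π[g,b,a,y,c]((R ⋈[b=c] σ[y='r'](S)))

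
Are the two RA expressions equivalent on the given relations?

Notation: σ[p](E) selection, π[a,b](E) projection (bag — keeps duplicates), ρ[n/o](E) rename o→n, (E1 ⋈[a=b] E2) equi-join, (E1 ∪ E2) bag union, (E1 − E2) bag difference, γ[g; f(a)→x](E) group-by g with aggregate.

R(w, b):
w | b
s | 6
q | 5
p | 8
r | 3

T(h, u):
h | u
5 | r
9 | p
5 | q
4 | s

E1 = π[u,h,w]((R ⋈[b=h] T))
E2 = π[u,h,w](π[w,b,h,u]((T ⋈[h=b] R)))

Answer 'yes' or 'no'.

E1 per-node cardinality:
  R → 4
  T → 4
  (R ⋈[b=h] T) → 2
  π[u,h,w]((R ⋈[b=h] T)) → 2
E2 per-node cardinality:
  T → 4
  R → 4
  (T ⋈[h=b] R) → 2
  π[w,b,h,u]((T ⋈[h=b] R)) → 2
  π[u,h,w](π[w,b,h,u]((T ⋈[h=b] R))) → 2

E1 and E2 produce the same multiset:
u | h | w
q | 5 | q
r | 5 | q

yes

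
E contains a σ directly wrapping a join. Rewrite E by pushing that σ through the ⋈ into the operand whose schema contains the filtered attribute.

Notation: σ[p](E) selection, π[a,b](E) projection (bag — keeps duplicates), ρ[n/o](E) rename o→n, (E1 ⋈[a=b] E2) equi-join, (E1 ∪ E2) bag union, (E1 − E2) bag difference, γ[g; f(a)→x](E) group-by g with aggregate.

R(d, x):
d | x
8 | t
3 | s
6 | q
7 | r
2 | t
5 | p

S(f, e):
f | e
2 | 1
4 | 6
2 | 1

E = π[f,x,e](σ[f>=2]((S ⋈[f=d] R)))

σ filters on f, owned by the left side.
E' = π[f,x,e]((σ[f>=2](S) ⋈[f=d] R))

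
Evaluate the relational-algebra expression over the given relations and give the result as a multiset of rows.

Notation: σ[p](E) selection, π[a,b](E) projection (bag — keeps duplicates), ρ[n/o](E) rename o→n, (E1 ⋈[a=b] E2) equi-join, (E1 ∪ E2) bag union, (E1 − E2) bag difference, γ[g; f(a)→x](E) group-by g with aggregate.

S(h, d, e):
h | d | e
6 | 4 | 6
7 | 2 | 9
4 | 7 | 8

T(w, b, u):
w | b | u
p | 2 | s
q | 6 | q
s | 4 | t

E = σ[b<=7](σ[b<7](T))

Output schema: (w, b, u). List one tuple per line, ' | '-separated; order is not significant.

Subexpression sizes:
  T → 3
  σ[b<7](T) → 3
  σ[b<=7](σ[b<7](T)) → 3

== RESULT ==
w | b | u
p | 2 | s
q | 6 | q
s | 4 | t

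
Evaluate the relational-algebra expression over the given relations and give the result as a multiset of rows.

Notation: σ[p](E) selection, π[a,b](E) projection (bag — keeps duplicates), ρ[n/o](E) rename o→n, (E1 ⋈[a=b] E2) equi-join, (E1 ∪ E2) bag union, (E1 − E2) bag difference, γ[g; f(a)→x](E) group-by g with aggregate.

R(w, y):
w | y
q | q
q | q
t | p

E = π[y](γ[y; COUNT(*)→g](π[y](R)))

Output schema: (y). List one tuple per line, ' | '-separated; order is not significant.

Per-node cardinality:
  R → 3
  π[y](R) → 3
  γ[y; COUNT(*)→g](π[y](R)) → 2
  π[y](γ[y; COUNT(*)→g](π[y](R))) → 2

== RESULT ==
y
p
q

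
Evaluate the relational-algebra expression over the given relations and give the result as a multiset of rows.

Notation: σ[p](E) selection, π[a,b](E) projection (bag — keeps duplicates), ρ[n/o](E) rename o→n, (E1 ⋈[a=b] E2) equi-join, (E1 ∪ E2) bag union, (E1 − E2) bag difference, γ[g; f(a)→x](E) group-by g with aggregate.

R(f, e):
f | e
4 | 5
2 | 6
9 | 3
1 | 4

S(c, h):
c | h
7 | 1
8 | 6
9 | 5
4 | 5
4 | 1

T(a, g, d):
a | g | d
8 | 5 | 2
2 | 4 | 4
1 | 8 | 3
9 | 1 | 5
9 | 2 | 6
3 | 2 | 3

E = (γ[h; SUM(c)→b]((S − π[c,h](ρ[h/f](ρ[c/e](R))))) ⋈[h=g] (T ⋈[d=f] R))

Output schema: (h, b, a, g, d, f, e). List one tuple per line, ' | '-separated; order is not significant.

Subexpression sizes:
  S → 5
  R → 4
  ρ[c/e](R) → 4
  ρ[h/f](ρ[c/e](R)) → 4
  π[c,h](ρ[h/f](ρ[c/e](R))) → 4
  (S − π[c,h](ρ[h/f](ρ[c/e](R)))) → 4
  γ[h; SUM(c)→b]((S − π[c,h](ρ[h/f](ρ[c/e](R))))) → 3
  T → 6
  R → 4
  (T ⋈[d=f] R) → 2
  (γ[h; SUM(c)→b]((S − π[c,h](ρ[h/f](ρ[c/e](R))))) ⋈[h=g] (T ⋈[d=f] R)) → 1

== RESULT ==
h | b | a | g | d | f | e
5 | 13 | 8 | 5 | 2 | 2 | 6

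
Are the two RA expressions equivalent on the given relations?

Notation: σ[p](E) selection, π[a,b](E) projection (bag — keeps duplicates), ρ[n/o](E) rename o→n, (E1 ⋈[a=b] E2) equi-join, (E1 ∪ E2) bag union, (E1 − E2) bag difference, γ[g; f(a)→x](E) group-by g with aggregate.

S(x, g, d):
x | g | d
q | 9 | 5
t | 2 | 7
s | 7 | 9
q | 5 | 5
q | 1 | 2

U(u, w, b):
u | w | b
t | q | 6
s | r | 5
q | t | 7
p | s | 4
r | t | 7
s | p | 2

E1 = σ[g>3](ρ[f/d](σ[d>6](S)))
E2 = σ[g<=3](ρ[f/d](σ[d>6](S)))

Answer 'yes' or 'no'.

E1 stepwise |·|:
  S → 5
  σ[d>6](S) → 2
  ρ[f/d](σ[d>6](S)) → 2
  σ[g>3](ρ[f/d](σ[d>6](S))) → 1
E2 stepwise |·|:
  S → 5
  σ[d>6](S) → 2
  ρ[f/d](σ[d>6](S)) → 2
  σ[g<=3](ρ[f/d](σ[d>6](S))) → 1

E1 result:
x | g | f
s | 7 | 9
E2 result:
x | g | f
t | 2 | 7
Witness: ('t', 2, 7) appears 0× in E1 but 1× in E2.

no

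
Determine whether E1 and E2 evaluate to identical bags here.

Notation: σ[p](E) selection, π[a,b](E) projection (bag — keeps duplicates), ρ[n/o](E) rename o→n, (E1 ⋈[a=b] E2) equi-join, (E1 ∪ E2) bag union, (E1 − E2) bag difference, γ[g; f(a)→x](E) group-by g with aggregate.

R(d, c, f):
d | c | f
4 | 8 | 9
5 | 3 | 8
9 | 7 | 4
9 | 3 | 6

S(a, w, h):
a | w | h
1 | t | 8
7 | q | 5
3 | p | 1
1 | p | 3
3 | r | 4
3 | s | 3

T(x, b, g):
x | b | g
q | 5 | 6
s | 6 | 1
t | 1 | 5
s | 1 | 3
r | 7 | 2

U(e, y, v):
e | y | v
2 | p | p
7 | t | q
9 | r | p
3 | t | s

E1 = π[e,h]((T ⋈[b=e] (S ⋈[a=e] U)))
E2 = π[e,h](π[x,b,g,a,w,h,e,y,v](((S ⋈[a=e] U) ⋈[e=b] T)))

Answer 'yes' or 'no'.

E1 per-node cardinality:
  T → 5
  S → 6
  U → 4
  (S ⋈[a=e] U) → 4
  (T ⋈[b=e] (S ⋈[a=e] U)) → 1
  π[e,h]((T ⋈[b=e] (S ⋈[a=e] U))) → 1
E2 per-node cardinality:
  S → 6
  U → 4
  (S ⋈[a=e] U) → 4
  T → 5
  ((S ⋈[a=e] U) ⋈[e=b] T) → 1
  π[x,b,g,a,w,h,e,y,v](((S ⋈[a=e] U) ⋈[e=b] T)) → 1
  π[e,h](π[x,b,g,a,w,h,e,y,v](((S ⋈[a=e] U) ⋈[e=b] T))) → 1

E1 and E2 produce the same multiset:
e | h
7 | 5

yes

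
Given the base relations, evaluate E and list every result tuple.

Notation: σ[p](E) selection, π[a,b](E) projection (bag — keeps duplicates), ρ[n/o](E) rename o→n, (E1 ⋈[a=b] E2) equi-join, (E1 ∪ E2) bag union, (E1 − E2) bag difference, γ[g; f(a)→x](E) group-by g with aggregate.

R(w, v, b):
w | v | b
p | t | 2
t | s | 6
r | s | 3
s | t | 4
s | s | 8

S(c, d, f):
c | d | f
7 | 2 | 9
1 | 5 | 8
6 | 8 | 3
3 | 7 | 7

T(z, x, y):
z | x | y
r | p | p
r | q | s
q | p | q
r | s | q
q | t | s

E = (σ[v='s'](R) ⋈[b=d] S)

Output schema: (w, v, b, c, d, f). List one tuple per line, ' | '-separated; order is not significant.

Row counts bottom-up:
  R → 5
  σ[v='s'](R) → 3
  S → 4
  (σ[v='s'](R) ⋈[b=d] S) → 1

== RESULT ==
w | v | b | c | d | f
s | s | 8 | 6 | 8 | 3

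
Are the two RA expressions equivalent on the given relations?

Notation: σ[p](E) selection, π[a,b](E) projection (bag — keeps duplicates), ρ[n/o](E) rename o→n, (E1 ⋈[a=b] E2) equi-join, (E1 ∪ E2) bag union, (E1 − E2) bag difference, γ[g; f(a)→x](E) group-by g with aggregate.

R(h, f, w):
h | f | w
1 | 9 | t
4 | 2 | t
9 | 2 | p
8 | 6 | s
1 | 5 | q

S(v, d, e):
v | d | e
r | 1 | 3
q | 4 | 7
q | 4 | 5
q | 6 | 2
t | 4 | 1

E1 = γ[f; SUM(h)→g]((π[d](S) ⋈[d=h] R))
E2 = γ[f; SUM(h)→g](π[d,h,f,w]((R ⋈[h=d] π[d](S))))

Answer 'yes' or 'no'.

E1 row counts bottom-up:
  S → 5
  π[d](S) → 5
  R → 5
  (π[d](S) ⋈[d=h] R) → 5
  γ[f; SUM(h)→g]((π[d](S) ⋈[d=h] R)) → 3
E2 row counts bottom-up:
  R → 5
  S → 5
  π[d](S) → 5
  (R ⋈[h=d] π[d](S)) → 5
  π[d,h,f,w]((R ⋈[h=d] π[d](S))) → 5
  γ[f; SUM(h)→g](π[d,h,f,w]((R ⋈[h=d] π[d](S)))) → 3

E1 and E2 produce the same multiset:
f | g
2 | 12
5 | 1
9 | 1

yes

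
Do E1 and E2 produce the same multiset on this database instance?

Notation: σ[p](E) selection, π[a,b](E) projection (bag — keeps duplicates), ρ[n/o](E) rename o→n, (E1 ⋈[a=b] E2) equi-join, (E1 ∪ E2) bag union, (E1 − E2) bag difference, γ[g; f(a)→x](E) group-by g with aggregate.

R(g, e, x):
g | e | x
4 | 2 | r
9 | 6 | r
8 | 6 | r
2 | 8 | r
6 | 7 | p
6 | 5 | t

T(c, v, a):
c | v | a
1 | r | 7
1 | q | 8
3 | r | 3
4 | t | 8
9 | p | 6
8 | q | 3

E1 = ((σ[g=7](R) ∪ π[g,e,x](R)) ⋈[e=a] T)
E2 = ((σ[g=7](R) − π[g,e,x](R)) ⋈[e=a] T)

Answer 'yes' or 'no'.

E1 per-node cardinality:
  R → 6
  σ[g=7](R) → 0
  R → 6
  π[g,e,x](R) → 6
  (σ[g=7](R) ∪ π[g,e,x](R)) → 6
  T → 6
  ((σ[g=7](R) ∪ π[g,e,x](R)) ⋈[e=a] T) → 5
E2 per-node cardinality:
  R → 6
  σ[g=7](R) → 0
  R → 6
  π[g,e,x](R) → 6
  (σ[g=7](R) − π[g,e,x](R)) → 0
  T → 6
  ((σ[g=7](R) − π[g,e,x](R)) ⋈[e=a] T) → 0

E1 result:
g | e | x | c | v | a
2 | 8 | r | 1 | q | 8
2 | 8 | r | 4 | t | 8
6 | 7 | p | 1 | r | 7
8 | 6 | r | 9 | p | 6
9 | 6 | r | 9 | p | 6
E2 result:
g | e | x | c | v | a
(0 rows)
Witness: (8, 6, 'r', 9, 'p', 6) appears 1× in E1 but 0× in E2.

no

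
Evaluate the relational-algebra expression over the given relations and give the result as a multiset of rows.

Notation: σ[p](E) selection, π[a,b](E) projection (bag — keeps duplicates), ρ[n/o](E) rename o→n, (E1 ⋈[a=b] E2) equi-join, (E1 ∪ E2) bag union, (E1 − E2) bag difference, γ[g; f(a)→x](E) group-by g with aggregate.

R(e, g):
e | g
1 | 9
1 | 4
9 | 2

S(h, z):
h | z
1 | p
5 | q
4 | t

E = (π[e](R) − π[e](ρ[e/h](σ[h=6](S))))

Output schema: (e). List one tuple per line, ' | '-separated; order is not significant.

Per-node cardinality:
  R → 3
  π[e](R) → 3
  S → 3
  σ[h=6](S) → 0
  ρ[e/h](σ[h=6](S)) → 0
  π[e](ρ[e/h](σ[h=6](S))) → 0
  (π[e](R) − π[e](ρ[e/h](σ[h=6](S)))) → 3

== RESULT ==
e
1
1
9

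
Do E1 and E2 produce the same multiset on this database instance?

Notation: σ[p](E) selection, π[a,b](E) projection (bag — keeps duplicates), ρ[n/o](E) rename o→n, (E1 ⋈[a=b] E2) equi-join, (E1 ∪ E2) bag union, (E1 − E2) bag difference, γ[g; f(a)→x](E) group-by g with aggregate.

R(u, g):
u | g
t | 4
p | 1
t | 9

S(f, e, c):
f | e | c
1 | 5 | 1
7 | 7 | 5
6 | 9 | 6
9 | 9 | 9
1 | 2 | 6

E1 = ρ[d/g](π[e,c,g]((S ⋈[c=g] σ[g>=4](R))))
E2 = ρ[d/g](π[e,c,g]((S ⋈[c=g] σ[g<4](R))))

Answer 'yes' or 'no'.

E1 per-node cardinality:
  S → 5
  R → 3
  σ[g>=4](R) → 2
  (S ⋈[c=g] σ[g>=4](R)) → 1
  π[e,c,g]((S ⋈[c=g] σ[g>=4](R))) → 1
  ρ[d/g](π[e,c,g]((S ⋈[c=g] σ[g>=4](R)))) → 1
E2 per-node cardinality:
  S → 5
  R → 3
  σ[g<4](R) → 1
  (S ⋈[c=g] σ[g<4](R)) → 1
  π[e,c,g]((S ⋈[c=g] σ[g<4](R))) → 1
  ρ[d/g](π[e,c,g]((S ⋈[c=g] σ[g<4](R)))) → 1

E1 result:
e | c | d
9 | 9 | 9
E2 result:
e | c | d
5 | 1 | 1
Witness: (5, 1, 1) appears 0× in E1 but 1× in E2.

no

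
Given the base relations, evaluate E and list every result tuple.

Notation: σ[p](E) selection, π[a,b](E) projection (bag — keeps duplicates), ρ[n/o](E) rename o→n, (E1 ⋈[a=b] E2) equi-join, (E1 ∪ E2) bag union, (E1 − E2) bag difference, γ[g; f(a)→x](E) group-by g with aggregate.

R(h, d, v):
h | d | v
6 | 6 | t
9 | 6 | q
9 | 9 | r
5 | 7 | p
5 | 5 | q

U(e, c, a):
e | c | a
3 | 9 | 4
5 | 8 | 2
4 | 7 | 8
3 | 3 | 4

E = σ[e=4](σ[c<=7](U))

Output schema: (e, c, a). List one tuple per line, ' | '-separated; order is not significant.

Per-node cardinality:
  U → 4
  σ[c<=7](U) → 2
  σ[e=4](σ[c<=7](U)) → 1

== RESULT ==
e | c | a
4 | 7 | 8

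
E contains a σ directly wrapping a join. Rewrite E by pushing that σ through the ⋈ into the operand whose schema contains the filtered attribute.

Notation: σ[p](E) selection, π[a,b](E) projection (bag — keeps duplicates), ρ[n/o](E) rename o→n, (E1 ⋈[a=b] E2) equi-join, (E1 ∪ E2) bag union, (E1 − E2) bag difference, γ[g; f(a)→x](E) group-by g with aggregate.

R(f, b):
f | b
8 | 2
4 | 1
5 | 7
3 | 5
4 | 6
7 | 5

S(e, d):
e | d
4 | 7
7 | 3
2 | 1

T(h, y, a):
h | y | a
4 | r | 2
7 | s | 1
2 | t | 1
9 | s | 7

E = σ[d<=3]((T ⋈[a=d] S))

σ filters on d, owned by the right side.
E' = (T ⋈[a=d] σ[d<=3](S))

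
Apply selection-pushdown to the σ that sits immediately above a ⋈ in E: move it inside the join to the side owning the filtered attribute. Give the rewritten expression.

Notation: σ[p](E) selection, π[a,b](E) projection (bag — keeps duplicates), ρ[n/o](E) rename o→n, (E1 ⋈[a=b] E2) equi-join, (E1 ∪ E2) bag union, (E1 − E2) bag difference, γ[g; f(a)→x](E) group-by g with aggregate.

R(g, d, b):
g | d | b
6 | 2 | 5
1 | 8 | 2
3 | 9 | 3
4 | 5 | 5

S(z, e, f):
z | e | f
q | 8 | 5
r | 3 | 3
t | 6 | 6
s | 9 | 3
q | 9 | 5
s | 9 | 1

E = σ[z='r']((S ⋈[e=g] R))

σ filters on z, owned by the left side.
E' = (σ[z='r'](S) ⋈[e=g] R)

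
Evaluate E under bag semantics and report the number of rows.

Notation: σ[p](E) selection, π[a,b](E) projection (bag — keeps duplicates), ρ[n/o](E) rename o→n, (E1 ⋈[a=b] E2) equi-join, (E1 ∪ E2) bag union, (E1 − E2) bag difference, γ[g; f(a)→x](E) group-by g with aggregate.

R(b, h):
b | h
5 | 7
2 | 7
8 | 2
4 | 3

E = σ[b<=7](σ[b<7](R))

Stepwise |·|:
  R → 4
  σ[b<7](R) → 3
  σ[b<=7](σ[b<7](R)) → 3

|E| = 3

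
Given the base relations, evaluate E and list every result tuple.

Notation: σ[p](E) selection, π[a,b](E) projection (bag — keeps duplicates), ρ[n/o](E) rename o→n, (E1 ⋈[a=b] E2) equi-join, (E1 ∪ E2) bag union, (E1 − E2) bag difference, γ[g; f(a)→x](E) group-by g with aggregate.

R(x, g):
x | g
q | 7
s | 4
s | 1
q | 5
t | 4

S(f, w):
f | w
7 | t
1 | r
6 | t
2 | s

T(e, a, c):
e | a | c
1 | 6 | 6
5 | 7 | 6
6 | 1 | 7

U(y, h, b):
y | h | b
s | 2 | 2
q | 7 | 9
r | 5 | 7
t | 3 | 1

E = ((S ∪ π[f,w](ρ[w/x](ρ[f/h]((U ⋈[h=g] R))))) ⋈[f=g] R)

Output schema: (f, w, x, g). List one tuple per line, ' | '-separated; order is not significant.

Stepwise |·|:
  S → 4
  U → 4
  R → 5
  (U ⋈[h=g] R) → 2
  ρ[f/h]((U ⋈[h=g] R)) → 2
  ρ[w/x](ρ[f/h]((U ⋈[h=g] R))) → 2
  π[f,w](ρ[w/x](ρ[f/h]((U ⋈[h=g] R)))) → 2
  (S ∪ π[f,w](ρ[w/x](ρ[f/h]((U ⋈[h=g] R))))) → 6
  R → 5
  ((S ∪ π[f,w](ρ[w/x](ρ[f/h]((U ⋈[h=g] R))))) ⋈[f=g] R) → 4

== RESULT ==
f | w | x | g
1 | r | s | 1
5 | q | q | 5
7 | q | q | 7
7 | t | q | 7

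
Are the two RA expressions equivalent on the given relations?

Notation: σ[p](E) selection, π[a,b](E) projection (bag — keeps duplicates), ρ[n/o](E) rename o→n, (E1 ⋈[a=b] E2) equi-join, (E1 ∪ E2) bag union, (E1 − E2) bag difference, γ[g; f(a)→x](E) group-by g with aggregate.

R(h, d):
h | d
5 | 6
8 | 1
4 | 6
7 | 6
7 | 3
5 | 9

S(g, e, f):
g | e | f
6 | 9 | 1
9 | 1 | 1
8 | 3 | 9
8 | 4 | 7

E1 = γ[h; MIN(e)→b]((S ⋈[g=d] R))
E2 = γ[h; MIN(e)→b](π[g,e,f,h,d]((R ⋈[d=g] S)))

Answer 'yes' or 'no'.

E1 stepwise |·|:
  S → 4
  R → 6
  (S ⋈[g=d] R) → 4
  γ[h; MIN(e)→b]((S ⋈[g=d] R)) → 3
E2 stepwise |·|:
  R → 6
  S → 4
  (R ⋈[d=g] S) → 4
  π[g,e,f,h,d]((R ⋈[d=g] S)) → 4
  γ[h; MIN(e)→b](π[g,e,f,h,d]((R ⋈[d=g] S))) → 3

E1 and E2 produce the same multiset:
h | b
4 | 9
5 | 1
7 | 9

yes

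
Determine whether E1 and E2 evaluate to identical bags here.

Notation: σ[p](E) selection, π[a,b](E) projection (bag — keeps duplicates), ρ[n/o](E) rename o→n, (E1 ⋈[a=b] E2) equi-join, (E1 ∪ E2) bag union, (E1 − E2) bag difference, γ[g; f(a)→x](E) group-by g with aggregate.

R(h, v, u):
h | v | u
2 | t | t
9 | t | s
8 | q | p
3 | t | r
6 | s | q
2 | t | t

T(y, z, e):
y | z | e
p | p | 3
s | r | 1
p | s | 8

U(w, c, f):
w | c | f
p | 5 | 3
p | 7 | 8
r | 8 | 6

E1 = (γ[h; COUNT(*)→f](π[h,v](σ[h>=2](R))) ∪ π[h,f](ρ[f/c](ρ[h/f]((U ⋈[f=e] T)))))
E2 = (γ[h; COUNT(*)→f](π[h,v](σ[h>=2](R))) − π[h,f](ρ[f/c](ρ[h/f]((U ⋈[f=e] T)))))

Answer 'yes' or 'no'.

E1 per-node cardinality:
  R → 6
  σ[h>=2](R) → 6
  π[h,v](σ[h>=2](R)) → 6
  γ[h; COUNT(*)→f](π[h,v](σ[h>=2](R))) → 5
  U → 3
  T → 3
  (U ⋈[f=e] T) → 2
  ρ[h/f]((U ⋈[f=e] T)) → 2
  ρ[f/c](ρ[h/f]((U ⋈[f=e] T))) → 2
  π[h,f](ρ[f/c](ρ[h/f]((U ⋈[f=e] T)))) → 2
  (γ[h; COUNT(*)→f](π[h,v](σ[h>=2](R))) ∪ π[h,f](ρ[f/c](ρ[h/f]((U ⋈[f=e] T))))) → 7
E2 per-node cardinality:
  R → 6
  σ[h>=2](R) → 6
  π[h,v](σ[h>=2](R)) → 6
  γ[h; COUNT(*)→f](π[h,v](σ[h>=2](R))) → 5
  U → 3
  T → 3
  (U ⋈[f=e] T) → 2
  ρ[h/f]((U ⋈[f=e] T)) → 2
  ρ[f/c](ρ[h/f]((U ⋈[f=e] T))) → 2
  π[h,f](ρ[f/c](ρ[h/f]((U ⋈[f=e] T)))) → 2
  (γ[h; COUNT(*)→f](π[h,v](σ[h>=2](R))) − π[h,f](ρ[f/c](ρ[h/f]((U ⋈[f=e] T))))) → 5

E1 result:
h | f
2 | 2
3 | 1
3 | 5
6 | 1
8 | 1
8 | 7
9 | 1
E2 result:
h | f
2 | 2
3 | 1
6 | 1
8 | 1
9 | 1
Witness: (8, 7) appears 1× in E1 but 0× in E2.

no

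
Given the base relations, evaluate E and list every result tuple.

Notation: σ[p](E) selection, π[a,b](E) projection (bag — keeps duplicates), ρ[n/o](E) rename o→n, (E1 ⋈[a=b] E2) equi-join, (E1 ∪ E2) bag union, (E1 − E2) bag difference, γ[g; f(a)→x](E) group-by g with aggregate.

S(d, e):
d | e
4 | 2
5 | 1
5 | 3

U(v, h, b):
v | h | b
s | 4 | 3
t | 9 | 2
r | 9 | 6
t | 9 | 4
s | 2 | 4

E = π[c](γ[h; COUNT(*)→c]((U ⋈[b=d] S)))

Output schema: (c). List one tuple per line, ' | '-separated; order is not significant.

Stepwise |·|:
  U → 5
  S → 3
  (U ⋈[b=d] S) → 2
  γ[h; COUNT(*)→c]((U ⋈[b=d] S)) → 2
  π[c](γ[h; COUNT(*)→c]((U ⋈[b=d] S))) → 2

== RESULT ==
c
1
1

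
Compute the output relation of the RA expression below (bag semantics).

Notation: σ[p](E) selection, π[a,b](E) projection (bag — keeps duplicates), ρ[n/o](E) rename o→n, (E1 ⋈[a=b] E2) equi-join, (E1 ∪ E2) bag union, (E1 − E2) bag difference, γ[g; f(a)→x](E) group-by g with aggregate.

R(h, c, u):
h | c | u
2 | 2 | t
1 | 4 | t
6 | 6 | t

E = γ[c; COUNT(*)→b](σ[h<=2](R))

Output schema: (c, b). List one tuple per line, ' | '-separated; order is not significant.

Stepwise |·|:
  R → 3
  σ[h<=2](R) → 2
  γ[c; COUNT(*)→b](σ[h<=2](R)) → 2

== RESULT ==
c | b
2 | 1
4 | 1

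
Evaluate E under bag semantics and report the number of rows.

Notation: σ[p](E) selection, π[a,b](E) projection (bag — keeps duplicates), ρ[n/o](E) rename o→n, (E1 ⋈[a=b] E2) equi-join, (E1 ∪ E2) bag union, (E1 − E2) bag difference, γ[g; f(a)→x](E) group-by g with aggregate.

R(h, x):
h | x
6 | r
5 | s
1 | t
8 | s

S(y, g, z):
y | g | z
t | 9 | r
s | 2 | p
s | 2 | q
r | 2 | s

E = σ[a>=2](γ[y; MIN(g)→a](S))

Stepwise |·|:
  S → 4
  γ[y; MIN(g)→a](S) → 3
  σ[a>=2](γ[y; MIN(g)→a](S)) → 3

|E| = 3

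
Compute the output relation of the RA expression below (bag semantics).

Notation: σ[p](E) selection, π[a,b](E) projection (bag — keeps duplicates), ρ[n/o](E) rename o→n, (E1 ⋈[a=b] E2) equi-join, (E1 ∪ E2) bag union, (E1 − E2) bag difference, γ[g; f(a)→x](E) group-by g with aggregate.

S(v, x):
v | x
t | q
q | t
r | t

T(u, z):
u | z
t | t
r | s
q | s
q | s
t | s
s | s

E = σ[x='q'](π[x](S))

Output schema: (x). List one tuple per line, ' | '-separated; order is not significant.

Per-node cardinality:
  S → 3
  π[x](S) → 3
  σ[x='q'](π[x](S)) → 1

== RESULT ==
x
q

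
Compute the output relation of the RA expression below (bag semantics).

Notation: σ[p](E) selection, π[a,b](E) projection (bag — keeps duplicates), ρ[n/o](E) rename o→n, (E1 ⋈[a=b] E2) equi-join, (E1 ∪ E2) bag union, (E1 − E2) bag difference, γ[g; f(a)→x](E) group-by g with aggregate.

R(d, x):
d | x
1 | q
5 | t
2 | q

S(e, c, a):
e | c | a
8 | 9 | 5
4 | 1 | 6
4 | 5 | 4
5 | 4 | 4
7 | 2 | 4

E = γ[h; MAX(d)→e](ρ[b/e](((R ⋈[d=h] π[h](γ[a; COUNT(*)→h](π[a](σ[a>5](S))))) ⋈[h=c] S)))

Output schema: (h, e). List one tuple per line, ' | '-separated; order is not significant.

Per-node cardinality:
  R → 3
  S → 5
  σ[a>5](S) → 1
  π[a](σ[a>5](S)) → 1
  γ[a; COUNT(*)→h](π[a](σ[a>5](S))) → 1
  π[h](γ[a; COUNT(*)→h](π[a](σ[a>5](S)))) → 1
  (R ⋈[d=h] π[h](γ[a; COUNT(*)→h](π[a](σ[a>5](S))))) → 1
  S → 5
  ((R ⋈[d=h] π[h](γ[a; COUNT(*)→h](π[a](σ[a>5](S))))) ⋈[h=c] S) → 1
  ρ[b/e](((R ⋈[d=h] π[h](γ[a; COUNT(*)→h](π[a](σ[a>5](S))))) ⋈[h=c] S)) → 1
  γ[h; MAX(d)→e](ρ[b/e](((R ⋈[d=h] π[h](γ[a; COUNT(*)→h](π[a](σ[a>5](S))))) ⋈[h=c] S))) → 1

== RESULT ==
h | e
1 | 1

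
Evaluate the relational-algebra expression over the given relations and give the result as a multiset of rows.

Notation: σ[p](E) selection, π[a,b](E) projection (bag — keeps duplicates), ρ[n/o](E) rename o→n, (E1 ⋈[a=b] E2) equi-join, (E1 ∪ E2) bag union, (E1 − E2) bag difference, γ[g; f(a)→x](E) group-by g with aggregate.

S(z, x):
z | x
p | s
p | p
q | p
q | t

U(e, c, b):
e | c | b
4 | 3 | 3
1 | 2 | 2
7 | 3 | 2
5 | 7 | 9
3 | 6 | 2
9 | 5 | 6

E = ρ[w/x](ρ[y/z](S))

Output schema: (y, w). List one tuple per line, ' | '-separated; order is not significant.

Stepwise |·|:
  S → 4
  ρ[y/z](S) → 4
  ρ[w/x](ρ[y/z](S)) → 4

== RESULT ==
y | w
p | p
p | s
q | p
q | t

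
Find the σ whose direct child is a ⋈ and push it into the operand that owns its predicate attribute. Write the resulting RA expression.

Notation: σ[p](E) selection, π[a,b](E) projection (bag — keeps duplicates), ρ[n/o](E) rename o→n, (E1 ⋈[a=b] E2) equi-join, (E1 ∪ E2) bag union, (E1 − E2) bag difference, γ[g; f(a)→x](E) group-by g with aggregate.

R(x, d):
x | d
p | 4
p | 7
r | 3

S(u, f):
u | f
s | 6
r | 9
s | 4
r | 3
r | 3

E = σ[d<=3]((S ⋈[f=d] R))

σ filters on d, owned by the right side.
E' = (S ⋈[f=d] σ[d<=3](R))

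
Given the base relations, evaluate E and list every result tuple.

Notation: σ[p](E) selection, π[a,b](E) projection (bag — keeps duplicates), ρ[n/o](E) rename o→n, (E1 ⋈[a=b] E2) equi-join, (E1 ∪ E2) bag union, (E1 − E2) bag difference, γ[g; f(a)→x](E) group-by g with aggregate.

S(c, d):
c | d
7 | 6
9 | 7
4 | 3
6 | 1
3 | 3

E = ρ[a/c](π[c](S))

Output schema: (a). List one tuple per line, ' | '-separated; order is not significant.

Row counts bottom-up:
  S → 5
  π[c](S) → 5
  ρ[a/c](π[c](S)) → 5

== RESULT ==
a
3
4
6
7
9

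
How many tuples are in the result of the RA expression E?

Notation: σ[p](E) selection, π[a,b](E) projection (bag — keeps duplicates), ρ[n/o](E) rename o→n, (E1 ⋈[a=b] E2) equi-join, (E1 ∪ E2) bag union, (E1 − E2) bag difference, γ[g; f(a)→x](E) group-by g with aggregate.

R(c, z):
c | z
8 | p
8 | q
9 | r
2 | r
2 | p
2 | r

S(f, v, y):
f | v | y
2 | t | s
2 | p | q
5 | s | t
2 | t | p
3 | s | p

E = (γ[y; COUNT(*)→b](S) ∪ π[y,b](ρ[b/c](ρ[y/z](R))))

Stepwise |·|:
  S → 5
  γ[y; COUNT(*)→b](S) → 4
  R → 6
  ρ[y/z](R) → 6
  ρ[b/c](ρ[y/z](R)) → 6
  π[y,b](ρ[b/c](ρ[y/z](R))) → 6
  (γ[y; COUNT(*)→b](S) ∪ π[y,b](ρ[b/c](ρ[y/z](R)))) → 10

|E| = 10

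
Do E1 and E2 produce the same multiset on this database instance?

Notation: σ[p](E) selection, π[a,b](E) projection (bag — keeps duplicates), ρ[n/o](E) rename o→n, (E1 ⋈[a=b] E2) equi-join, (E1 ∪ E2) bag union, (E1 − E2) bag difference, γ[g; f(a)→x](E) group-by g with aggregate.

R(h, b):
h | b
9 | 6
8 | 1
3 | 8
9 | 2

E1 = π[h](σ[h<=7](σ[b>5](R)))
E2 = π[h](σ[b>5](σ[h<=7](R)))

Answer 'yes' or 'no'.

E1 row counts bottom-up:
  R → 4
  σ[b>5](R) → 2
  σ[h<=7](σ[b>5](R)) → 1
  π[h](σ[h<=7](σ[b>5](R))) → 1
E2 row counts bottom-up:
  R → 4
  σ[h<=7](R) → 1
  σ[b>5](σ[h<=7](R)) → 1
  π[h](σ[b>5](σ[h<=7](R))) → 1

E1 and E2 produce the same multiset:
h
3

yes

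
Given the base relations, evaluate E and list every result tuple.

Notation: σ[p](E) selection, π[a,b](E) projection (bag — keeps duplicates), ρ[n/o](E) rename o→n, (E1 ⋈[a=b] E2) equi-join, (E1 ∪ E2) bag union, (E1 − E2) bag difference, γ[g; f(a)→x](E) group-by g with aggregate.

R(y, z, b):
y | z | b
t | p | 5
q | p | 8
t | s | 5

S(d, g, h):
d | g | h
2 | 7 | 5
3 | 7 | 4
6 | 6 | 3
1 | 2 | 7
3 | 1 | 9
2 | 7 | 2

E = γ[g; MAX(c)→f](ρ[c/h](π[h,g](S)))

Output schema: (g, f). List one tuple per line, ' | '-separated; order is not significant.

Row counts bottom-up:
  S → 6
  π[h,g](S) → 6
  ρ[c/h](π[h,g](S)) → 6
  γ[g; MAX(c)→f](ρ[c/h](π[h,g](S))) → 4

== RESULT ==
g | f
1 | 9
2 | 7
6 | 3
7 | 5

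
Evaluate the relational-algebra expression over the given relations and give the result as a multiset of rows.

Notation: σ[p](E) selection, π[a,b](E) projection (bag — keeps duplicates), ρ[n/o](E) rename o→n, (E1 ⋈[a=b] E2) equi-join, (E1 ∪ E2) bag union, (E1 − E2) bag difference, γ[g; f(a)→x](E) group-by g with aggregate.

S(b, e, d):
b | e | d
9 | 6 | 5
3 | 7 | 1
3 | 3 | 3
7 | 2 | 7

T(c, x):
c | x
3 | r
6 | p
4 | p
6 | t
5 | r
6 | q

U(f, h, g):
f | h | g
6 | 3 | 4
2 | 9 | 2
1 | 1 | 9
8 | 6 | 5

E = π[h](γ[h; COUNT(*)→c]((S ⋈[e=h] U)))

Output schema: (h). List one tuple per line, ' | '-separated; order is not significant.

Row counts bottom-up:
  S → 4
  U → 4
  (S ⋈[e=h] U) → 2
  γ[h; COUNT(*)→c]((S ⋈[e=h] U)) → 2
  π[h](γ[h; COUNT(*)→c]((S ⋈[e=h] U))) → 2

== RESULT ==
h
3
6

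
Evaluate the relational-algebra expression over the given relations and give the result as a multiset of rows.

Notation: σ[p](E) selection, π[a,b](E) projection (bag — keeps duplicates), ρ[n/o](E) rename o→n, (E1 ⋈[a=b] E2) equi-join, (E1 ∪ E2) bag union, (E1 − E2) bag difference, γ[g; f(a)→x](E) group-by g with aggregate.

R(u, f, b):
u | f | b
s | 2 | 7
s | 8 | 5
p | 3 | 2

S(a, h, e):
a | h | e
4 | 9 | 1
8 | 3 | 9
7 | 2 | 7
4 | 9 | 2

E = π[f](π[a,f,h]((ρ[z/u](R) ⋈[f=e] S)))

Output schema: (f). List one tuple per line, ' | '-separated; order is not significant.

Stepwise |·|:
  R → 3
  ρ[z/u](R) → 3
  S → 4
  (ρ[z/u](R) ⋈[f=e] S) → 1
  π[a,f,h]((ρ[z/u](R) ⋈[f=e] S)) → 1
  π[f](π[a,f,h]((ρ[z/u](R) ⋈[f=e] S))) → 1

== RESULT ==
f
2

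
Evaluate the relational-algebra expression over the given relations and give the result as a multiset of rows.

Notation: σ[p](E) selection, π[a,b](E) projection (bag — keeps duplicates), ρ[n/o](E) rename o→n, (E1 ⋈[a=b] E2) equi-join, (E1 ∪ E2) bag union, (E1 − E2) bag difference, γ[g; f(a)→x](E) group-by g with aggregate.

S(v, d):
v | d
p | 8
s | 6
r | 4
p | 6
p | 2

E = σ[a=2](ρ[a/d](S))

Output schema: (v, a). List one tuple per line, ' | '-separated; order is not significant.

Row counts bottom-up:
  S → 5
  ρ[a/d](S) → 5
  σ[a=2](ρ[a/d](S)) → 1

== RESULT ==
v | a
p | 2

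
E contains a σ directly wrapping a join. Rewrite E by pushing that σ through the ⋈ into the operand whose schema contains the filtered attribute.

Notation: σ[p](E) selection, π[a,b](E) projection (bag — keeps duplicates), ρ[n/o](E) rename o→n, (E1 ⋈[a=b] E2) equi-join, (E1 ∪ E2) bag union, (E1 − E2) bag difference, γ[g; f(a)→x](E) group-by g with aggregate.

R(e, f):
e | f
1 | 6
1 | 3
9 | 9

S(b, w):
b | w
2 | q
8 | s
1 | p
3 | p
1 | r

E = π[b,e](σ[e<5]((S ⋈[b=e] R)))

σ filters on e, owned by the right side.
E' = π[b,e]((S ⋈[b=e] σ[e<5](R)))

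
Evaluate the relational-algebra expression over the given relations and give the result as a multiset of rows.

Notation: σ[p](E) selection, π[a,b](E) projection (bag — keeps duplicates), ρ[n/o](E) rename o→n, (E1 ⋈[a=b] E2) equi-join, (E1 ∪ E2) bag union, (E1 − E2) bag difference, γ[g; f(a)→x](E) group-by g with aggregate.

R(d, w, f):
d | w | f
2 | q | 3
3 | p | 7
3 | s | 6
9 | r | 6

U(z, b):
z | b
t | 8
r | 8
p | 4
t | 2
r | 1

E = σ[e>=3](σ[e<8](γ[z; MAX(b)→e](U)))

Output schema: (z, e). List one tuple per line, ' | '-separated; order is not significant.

Row counts bottom-up:
  U → 5
  γ[z; MAX(b)→e](U) → 3
  σ[e<8](γ[z; MAX(b)→e](U)) → 1
  σ[e>=3](σ[e<8](γ[z; MAX(b)→e](U))) → 1

== RESULT ==
z | e
p | 4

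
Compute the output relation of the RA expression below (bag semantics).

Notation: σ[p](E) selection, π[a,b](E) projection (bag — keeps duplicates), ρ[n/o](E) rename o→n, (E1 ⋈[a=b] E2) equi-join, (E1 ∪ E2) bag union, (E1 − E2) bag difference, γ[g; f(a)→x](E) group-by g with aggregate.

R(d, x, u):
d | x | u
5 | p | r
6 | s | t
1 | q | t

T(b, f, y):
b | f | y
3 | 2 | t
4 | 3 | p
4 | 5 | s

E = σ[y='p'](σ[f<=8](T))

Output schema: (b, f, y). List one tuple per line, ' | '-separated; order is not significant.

Stepwise |·|:
  T → 3
  σ[f<=8](T) → 3
  σ[y='p'](σ[f<=8](T)) → 1

== RESULT ==
b | f | y
4 | 3 | p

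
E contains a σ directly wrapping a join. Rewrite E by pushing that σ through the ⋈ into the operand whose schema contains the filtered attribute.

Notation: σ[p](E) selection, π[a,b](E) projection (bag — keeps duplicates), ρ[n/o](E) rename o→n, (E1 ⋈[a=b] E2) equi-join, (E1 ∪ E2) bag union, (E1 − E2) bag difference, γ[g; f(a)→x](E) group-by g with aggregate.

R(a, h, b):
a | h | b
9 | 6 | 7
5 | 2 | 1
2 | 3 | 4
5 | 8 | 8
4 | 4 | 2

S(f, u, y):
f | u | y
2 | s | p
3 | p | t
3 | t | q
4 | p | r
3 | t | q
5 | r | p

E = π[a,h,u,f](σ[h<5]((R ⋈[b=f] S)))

σ filters on h, owned by the left side.
E' = π[a,h,u,f]((σ[h<5](R) ⋈[b=f] S))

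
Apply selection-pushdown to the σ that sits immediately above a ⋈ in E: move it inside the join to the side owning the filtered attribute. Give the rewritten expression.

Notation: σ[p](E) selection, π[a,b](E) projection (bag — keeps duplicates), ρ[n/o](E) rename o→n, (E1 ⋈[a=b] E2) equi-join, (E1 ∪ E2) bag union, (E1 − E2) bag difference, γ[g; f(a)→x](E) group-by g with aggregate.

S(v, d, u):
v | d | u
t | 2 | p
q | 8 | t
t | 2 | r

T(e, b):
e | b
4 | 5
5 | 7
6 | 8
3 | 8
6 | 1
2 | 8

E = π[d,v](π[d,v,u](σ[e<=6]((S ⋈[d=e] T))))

σ filters on e, owned by the right side.
E' = π[d,v](π[d,v,u]((S ⋈[d=e] σ[e<=6](T))))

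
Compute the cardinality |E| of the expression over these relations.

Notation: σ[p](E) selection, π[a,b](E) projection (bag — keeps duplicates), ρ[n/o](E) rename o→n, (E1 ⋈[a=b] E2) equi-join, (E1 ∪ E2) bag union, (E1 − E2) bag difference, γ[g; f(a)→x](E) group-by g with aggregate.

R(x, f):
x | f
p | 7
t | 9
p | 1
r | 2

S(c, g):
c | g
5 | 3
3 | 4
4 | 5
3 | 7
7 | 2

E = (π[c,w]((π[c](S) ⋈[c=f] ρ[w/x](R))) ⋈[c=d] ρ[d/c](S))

Per-node cardinality:
  S → 5
  π[c](S) → 5
  R → 4
  ρ[w/x](R) → 4
  (π[c](S) ⋈[c=f] ρ[w/x](R)) → 1
  π[c,w]((π[c](S) ⋈[c=f] ρ[w/x](R))) → 1
  S → 5
  ρ[d/c](S) → 5
  (π[c,w]((π[c](S) ⋈[c=f] ρ[w/x](R))) ⋈[c=d] ρ[d/c](S)) → 1

|E| = 1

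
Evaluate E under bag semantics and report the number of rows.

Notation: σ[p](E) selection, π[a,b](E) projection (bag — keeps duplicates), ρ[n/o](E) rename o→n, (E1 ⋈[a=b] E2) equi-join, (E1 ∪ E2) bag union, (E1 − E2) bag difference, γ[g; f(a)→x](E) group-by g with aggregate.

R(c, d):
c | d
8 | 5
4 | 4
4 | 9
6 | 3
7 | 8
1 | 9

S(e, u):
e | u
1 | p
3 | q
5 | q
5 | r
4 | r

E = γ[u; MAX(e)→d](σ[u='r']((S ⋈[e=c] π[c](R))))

Stepwise |·|:
  S → 5
  R → 6
  π[c](R) → 6
  (S ⋈[e=c] π[c](R)) → 3
  σ[u='r']((S ⋈[e=c] π[c](R))) → 2
  γ[u; MAX(e)→d](σ[u='r']((S ⋈[e=c] π[c](R)))) → 1

|E| = 1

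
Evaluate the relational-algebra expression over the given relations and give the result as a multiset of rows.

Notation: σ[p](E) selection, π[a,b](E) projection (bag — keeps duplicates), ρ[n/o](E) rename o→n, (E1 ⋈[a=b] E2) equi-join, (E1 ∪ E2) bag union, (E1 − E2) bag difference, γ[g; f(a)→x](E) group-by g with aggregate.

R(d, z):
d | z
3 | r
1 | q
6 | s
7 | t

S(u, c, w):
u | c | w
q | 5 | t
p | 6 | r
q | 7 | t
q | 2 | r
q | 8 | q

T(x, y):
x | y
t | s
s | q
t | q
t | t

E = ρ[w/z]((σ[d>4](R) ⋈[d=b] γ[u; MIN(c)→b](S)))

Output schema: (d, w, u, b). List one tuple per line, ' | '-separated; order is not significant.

Row counts bottom-up:
  R → 4
  σ[d>4](R) → 2
  S → 5
  γ[u; MIN(c)→b](S) → 2
  (σ[d>4](R) ⋈[d=b] γ[u; MIN(c)→b](S)) → 1
  ρ[w/z]((σ[d>4](R) ⋈[d=b] γ[u; MIN(c)→b](S))) → 1

== RESULT ==
d | w | u | b
6 | s | p | 6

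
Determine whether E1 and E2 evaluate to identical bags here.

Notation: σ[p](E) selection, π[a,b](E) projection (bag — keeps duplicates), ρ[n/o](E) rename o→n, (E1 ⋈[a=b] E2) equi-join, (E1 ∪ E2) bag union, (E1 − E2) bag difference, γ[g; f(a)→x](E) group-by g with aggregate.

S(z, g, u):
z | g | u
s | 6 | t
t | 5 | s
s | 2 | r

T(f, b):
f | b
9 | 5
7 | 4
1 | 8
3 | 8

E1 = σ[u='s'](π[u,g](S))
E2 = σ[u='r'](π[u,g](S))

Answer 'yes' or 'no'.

E1 row counts bottom-up:
  S → 3
  π[u,g](S) → 3
  σ[u='s'](π[u,g](S)) → 1
E2 row counts bottom-up:
  S → 3
  π[u,g](S) → 3
  σ[u='r'](π[u,g](S)) → 1

E1 result:
u | g
s | 5
E2 result:
u | g
r | 2
Witness: ('s', 5) appears 1× in E1 but 0× in E2.

no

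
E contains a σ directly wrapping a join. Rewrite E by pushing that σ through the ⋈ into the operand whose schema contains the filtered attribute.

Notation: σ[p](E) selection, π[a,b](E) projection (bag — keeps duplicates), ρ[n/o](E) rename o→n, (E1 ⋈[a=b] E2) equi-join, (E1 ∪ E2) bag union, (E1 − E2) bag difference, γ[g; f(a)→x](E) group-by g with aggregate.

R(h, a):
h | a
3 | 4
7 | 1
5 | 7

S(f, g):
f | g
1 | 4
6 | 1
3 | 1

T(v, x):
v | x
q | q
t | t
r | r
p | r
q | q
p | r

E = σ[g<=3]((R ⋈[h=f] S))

σ filters on g, owned by the right side.
E' = (R ⋈[h=f] σ[g<=3](S))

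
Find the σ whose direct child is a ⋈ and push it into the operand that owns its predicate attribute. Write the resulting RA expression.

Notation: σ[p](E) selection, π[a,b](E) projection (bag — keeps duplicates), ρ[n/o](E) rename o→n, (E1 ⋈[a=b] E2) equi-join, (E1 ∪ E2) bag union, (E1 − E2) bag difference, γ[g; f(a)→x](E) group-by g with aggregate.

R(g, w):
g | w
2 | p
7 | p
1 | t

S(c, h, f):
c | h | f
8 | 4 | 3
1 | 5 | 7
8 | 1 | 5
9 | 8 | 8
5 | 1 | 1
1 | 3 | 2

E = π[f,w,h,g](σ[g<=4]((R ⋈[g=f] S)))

σ filters on g, owned by the left side.
E' = π[f,w,h,g]((σ[g<=4](R) ⋈[g=f] S))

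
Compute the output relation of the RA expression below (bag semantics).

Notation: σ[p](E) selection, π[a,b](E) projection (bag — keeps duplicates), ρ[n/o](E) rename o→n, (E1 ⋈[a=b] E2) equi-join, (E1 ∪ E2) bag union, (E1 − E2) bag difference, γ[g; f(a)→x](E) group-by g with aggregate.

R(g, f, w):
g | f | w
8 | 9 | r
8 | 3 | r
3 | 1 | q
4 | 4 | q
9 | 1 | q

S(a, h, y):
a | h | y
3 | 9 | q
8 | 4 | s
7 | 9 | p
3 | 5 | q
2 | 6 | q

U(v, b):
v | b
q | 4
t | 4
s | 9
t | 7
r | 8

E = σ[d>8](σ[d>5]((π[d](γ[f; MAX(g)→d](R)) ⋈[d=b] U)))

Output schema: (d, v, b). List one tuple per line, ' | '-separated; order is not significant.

Per-node cardinality:
  R → 5
  γ[f; MAX(g)→d](R) → 4
  π[d](γ[f; MAX(g)→d](R)) → 4
  U → 5
  (π[d](γ[f; MAX(g)→d](R)) ⋈[d=b] U) → 5
  σ[d>5]((π[d](γ[f; MAX(g)→d](R)) ⋈[d=b] U)) → 3
  σ[d>8](σ[d>5]((π[d](γ[f; MAX(g)→d](R)) ⋈[d=b] U))) → 1

== RESULT ==
d | v | b
9 | s | 9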